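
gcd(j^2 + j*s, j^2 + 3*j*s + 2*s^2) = j + s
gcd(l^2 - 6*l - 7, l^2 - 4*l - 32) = 1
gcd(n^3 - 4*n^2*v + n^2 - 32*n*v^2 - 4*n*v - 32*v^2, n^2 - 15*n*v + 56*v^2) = -n + 8*v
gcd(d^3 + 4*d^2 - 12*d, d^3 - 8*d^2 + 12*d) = d^2 - 2*d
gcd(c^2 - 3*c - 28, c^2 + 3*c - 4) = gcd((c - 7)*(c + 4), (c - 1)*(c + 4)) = c + 4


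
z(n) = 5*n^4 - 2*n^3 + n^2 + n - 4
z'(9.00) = 14113.00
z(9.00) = 31433.00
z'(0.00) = 1.00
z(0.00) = -4.00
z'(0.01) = 1.02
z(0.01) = -3.99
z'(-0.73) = -11.44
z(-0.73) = -2.00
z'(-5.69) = -3889.04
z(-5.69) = 5632.19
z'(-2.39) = -311.09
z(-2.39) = 189.77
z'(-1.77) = -132.24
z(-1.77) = 57.53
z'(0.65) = 5.26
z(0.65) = -2.58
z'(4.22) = 1405.62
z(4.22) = 1453.42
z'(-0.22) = 0.06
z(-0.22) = -4.14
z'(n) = 20*n^3 - 6*n^2 + 2*n + 1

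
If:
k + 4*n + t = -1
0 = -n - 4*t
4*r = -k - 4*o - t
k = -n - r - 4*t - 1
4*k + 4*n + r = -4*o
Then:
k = -28/73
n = -12/73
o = 205/292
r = -45/73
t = 3/73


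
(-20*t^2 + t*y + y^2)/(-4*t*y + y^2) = (5*t + y)/y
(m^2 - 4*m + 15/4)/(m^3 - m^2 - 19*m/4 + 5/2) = (2*m - 3)/(2*m^2 + 3*m - 2)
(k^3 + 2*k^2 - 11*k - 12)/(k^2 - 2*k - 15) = (-k^3 - 2*k^2 + 11*k + 12)/(-k^2 + 2*k + 15)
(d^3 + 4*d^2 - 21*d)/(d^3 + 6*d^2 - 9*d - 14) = d*(d - 3)/(d^2 - d - 2)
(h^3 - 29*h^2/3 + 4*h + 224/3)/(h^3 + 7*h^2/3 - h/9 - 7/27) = 9*(h^2 - 12*h + 32)/(9*h^2 - 1)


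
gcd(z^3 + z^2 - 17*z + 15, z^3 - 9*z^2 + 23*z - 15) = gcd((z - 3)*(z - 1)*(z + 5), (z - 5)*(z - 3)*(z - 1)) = z^2 - 4*z + 3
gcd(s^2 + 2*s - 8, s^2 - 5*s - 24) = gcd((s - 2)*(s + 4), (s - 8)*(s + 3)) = 1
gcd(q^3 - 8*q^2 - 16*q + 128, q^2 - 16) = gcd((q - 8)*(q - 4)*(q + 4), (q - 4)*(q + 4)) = q^2 - 16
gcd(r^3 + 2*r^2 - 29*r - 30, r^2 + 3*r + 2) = r + 1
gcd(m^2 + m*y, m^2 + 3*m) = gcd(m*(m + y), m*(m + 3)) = m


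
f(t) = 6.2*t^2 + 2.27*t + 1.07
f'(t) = 12.4*t + 2.27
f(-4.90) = 138.81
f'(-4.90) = -58.49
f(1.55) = 19.48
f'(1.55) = 21.49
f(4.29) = 124.91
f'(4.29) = 55.47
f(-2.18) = 25.59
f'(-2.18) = -24.76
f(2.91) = 60.18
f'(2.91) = 38.35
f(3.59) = 89.13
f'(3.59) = 46.79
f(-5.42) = 170.90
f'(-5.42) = -64.94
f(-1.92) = 19.57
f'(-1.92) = -21.54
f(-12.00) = 866.63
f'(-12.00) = -146.53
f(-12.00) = 866.63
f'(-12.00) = -146.53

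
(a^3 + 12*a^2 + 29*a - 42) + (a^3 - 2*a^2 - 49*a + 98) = 2*a^3 + 10*a^2 - 20*a + 56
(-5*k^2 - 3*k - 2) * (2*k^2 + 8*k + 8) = -10*k^4 - 46*k^3 - 68*k^2 - 40*k - 16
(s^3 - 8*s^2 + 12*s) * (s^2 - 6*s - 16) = s^5 - 14*s^4 + 44*s^3 + 56*s^2 - 192*s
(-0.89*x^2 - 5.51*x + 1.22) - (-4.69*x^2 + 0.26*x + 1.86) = 3.8*x^2 - 5.77*x - 0.64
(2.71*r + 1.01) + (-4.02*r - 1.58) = -1.31*r - 0.57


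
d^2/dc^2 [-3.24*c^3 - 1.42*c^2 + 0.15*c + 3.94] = -19.44*c - 2.84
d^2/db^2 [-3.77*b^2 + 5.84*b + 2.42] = -7.54000000000000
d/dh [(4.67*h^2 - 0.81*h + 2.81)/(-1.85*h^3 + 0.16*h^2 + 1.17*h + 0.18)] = (8.6395*h^4 - 2.997*h^3 + 21.189*h^2 + 0.782*h - 3.4335)/(3.4225*h^6 - 0.592*h^5 - 4.3034*h^4 - 0.2916*h^3 + 1.4265*h^2 + 0.4212*h + 0.0324)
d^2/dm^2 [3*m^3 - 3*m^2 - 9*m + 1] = 18*m - 6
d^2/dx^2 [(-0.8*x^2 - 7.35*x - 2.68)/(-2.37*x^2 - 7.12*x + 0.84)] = (55.56939*x^3 + 99.8755920000001*x^2 + 359.134632*x + 371.439392)/(13.312053*x^6 + 119.976984*x^5 + 346.282596*x^4 + 275.897152*x^3 - 122.733072*x^2 + 15.071616*x - 0.592704)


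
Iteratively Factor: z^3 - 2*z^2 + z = (z)*(z^2 - 2*z + 1) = z*(z - 1)*(z - 1)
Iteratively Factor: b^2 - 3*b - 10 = (b - 5)*(b + 2)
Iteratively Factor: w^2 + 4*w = (w + 4)*(w)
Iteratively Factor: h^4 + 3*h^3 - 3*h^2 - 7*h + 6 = (h + 3)*(h^3 - 3*h + 2) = (h + 2)*(h + 3)*(h^2 - 2*h + 1) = (h - 1)*(h + 2)*(h + 3)*(h - 1)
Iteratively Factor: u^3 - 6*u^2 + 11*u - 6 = (u - 3)*(u^2 - 3*u + 2) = (u - 3)*(u - 1)*(u - 2)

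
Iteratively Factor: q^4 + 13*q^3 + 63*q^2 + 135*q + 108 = (q + 3)*(q^3 + 10*q^2 + 33*q + 36) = (q + 3)*(q + 4)*(q^2 + 6*q + 9) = (q + 3)^2*(q + 4)*(q + 3)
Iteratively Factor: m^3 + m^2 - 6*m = (m)*(m^2 + m - 6) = m*(m - 2)*(m + 3)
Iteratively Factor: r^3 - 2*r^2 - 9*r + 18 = (r + 3)*(r^2 - 5*r + 6) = (r - 2)*(r + 3)*(r - 3)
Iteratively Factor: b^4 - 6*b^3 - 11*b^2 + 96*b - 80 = (b - 5)*(b^3 - b^2 - 16*b + 16) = (b - 5)*(b - 4)*(b^2 + 3*b - 4) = (b - 5)*(b - 4)*(b - 1)*(b + 4)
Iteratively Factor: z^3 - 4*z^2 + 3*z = (z - 3)*(z^2 - z) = z*(z - 3)*(z - 1)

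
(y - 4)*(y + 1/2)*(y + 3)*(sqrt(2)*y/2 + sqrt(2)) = sqrt(2)*y^4/2 + 3*sqrt(2)*y^3/4 - 27*sqrt(2)*y^2/4 - 31*sqrt(2)*y/2 - 6*sqrt(2)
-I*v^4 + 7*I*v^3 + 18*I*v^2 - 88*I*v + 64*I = (v - 8)*(v - 2)*(v + 4)*(-I*v + I)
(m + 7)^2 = m^2 + 14*m + 49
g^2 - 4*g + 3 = (g - 3)*(g - 1)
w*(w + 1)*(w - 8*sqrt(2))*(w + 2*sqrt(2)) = w^4 - 6*sqrt(2)*w^3 + w^3 - 32*w^2 - 6*sqrt(2)*w^2 - 32*w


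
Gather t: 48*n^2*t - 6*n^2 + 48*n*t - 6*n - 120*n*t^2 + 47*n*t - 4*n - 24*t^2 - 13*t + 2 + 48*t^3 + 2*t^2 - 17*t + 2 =-6*n^2 - 10*n + 48*t^3 + t^2*(-120*n - 22) + t*(48*n^2 + 95*n - 30) + 4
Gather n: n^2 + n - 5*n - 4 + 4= n^2 - 4*n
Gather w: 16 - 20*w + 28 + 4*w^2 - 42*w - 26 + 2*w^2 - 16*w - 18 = 6*w^2 - 78*w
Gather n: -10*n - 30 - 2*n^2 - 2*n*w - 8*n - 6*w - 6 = -2*n^2 + n*(-2*w - 18) - 6*w - 36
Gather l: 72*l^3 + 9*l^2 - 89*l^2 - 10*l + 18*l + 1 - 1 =72*l^3 - 80*l^2 + 8*l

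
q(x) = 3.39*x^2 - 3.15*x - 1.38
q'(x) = 6.78*x - 3.15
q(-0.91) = 4.29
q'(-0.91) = -9.32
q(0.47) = -2.11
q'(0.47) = 0.04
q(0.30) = -2.02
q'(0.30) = -1.12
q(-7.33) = 203.85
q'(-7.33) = -52.85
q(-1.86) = 16.21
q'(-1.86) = -15.76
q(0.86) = -1.58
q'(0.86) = 2.68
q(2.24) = 8.57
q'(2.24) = 12.04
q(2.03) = 6.20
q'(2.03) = 10.61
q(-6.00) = 139.56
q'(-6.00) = -43.83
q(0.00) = -1.38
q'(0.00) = -3.15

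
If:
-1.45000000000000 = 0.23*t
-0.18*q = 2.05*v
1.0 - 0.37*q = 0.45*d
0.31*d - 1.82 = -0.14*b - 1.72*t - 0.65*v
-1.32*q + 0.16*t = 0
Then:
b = 83.83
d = 2.85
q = -0.76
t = -6.30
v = 0.07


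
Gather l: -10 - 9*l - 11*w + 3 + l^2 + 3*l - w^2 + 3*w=l^2 - 6*l - w^2 - 8*w - 7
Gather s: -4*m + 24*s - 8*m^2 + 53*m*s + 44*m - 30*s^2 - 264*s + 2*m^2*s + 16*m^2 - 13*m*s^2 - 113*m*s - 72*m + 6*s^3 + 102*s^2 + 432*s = 8*m^2 - 32*m + 6*s^3 + s^2*(72 - 13*m) + s*(2*m^2 - 60*m + 192)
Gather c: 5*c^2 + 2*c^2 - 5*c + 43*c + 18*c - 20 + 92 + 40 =7*c^2 + 56*c + 112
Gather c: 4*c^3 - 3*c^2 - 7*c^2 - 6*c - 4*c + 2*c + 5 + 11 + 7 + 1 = 4*c^3 - 10*c^2 - 8*c + 24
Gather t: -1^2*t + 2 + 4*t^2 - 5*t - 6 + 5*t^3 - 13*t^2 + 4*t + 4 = 5*t^3 - 9*t^2 - 2*t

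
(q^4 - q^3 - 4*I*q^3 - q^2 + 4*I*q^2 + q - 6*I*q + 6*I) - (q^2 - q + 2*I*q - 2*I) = q^4 - q^3 - 4*I*q^3 - 2*q^2 + 4*I*q^2 + 2*q - 8*I*q + 8*I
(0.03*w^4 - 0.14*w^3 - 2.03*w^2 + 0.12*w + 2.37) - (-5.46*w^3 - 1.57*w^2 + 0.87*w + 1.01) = 0.03*w^4 + 5.32*w^3 - 0.46*w^2 - 0.75*w + 1.36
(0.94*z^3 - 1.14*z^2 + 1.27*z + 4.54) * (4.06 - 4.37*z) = -4.1078*z^4 + 8.7982*z^3 - 10.1783*z^2 - 14.6836*z + 18.4324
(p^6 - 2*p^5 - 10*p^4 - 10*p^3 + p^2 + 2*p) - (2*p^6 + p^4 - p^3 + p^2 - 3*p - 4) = -p^6 - 2*p^5 - 11*p^4 - 9*p^3 + 5*p + 4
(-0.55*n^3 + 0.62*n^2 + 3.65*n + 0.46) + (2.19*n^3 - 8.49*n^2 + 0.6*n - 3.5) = 1.64*n^3 - 7.87*n^2 + 4.25*n - 3.04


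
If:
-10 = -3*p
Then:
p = 10/3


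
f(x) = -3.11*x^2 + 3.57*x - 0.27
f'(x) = 3.57 - 6.22*x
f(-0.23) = -1.26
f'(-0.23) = 5.00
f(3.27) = -21.85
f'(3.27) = -16.77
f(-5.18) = -102.21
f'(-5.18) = 35.79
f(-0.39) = -2.14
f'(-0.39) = 6.00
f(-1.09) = -7.86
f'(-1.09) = 10.35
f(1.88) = -4.55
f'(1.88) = -8.12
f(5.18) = -65.23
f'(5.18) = -28.65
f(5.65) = -79.38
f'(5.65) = -31.57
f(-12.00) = -490.95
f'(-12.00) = 78.21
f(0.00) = -0.27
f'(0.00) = 3.57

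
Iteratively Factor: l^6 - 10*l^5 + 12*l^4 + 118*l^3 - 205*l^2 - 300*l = (l - 5)*(l^5 - 5*l^4 - 13*l^3 + 53*l^2 + 60*l) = (l - 5)*(l - 4)*(l^4 - l^3 - 17*l^2 - 15*l) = (l - 5)*(l - 4)*(l + 3)*(l^3 - 4*l^2 - 5*l) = (l - 5)^2*(l - 4)*(l + 3)*(l^2 + l) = l*(l - 5)^2*(l - 4)*(l + 3)*(l + 1)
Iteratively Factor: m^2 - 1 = (m - 1)*(m + 1)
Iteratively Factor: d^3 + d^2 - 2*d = (d + 2)*(d^2 - d) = (d - 1)*(d + 2)*(d)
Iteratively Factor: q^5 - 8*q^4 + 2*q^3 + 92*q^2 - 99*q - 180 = (q - 4)*(q^4 - 4*q^3 - 14*q^2 + 36*q + 45) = (q - 4)*(q - 3)*(q^3 - q^2 - 17*q - 15) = (q - 4)*(q - 3)*(q + 3)*(q^2 - 4*q - 5) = (q - 4)*(q - 3)*(q + 1)*(q + 3)*(q - 5)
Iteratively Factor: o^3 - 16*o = (o)*(o^2 - 16) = o*(o - 4)*(o + 4)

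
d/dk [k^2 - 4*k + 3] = 2*k - 4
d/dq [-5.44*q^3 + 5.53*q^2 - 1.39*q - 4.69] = -16.32*q^2 + 11.06*q - 1.39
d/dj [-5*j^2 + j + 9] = 1 - 10*j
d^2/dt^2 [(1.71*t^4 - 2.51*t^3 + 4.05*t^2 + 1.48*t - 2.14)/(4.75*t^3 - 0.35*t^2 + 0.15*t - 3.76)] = (1.13686837721616e-13*t^8 + 172.3927*t^6 + 393.7902*t^5 - 1135.69194*t^4 + 1059.32718*t^3 + 573.090792*t^2 - 453.246636*t + 121.72018)/(107.171875*t^9 - 23.690625*t^8 + 11.89875*t^7 - 256.044125*t^6 + 37.88175*t^5 - 17.479425*t^4 + 202.648575*t^3 - 15.09828*t^2 + 6.36192*t - 53.157376)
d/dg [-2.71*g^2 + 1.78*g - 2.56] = 1.78 - 5.42*g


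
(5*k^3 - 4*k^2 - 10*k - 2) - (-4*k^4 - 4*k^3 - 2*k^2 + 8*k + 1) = 4*k^4 + 9*k^3 - 2*k^2 - 18*k - 3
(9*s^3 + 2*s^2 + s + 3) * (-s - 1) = -9*s^4 - 11*s^3 - 3*s^2 - 4*s - 3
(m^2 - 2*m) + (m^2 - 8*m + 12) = 2*m^2 - 10*m + 12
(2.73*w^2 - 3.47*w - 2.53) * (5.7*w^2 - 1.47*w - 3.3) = 15.561*w^4 - 23.7921*w^3 - 18.3291*w^2 + 15.1701*w + 8.349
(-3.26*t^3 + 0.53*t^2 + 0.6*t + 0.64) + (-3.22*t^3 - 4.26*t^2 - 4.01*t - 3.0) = -6.48*t^3 - 3.73*t^2 - 3.41*t - 2.36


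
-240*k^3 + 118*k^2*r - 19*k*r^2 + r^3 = (-8*k + r)*(-6*k + r)*(-5*k + r)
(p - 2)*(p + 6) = p^2 + 4*p - 12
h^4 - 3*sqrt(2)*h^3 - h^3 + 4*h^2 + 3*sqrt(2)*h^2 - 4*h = h*(h - 1)*(h - 2*sqrt(2))*(h - sqrt(2))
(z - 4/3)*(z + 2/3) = z^2 - 2*z/3 - 8/9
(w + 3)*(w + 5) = w^2 + 8*w + 15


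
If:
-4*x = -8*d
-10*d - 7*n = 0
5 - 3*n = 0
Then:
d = -7/6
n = 5/3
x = -7/3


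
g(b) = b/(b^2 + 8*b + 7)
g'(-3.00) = -0.03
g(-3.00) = 0.38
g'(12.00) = 0.00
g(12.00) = 0.05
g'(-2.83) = -0.02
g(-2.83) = 0.37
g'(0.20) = 0.09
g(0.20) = 0.02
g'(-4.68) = -0.20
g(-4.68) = 0.55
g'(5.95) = -0.00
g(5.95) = 0.07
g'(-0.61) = 1.07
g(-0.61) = -0.24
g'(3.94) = -0.00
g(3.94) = 0.07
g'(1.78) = 0.01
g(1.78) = 0.07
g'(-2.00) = 0.12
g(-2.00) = 0.40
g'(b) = b*(-2*b - 8)/(b^2 + 8*b + 7)^2 + 1/(b^2 + 8*b + 7)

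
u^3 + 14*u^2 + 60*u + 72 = (u + 2)*(u + 6)^2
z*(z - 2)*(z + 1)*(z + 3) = z^4 + 2*z^3 - 5*z^2 - 6*z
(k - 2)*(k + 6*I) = k^2 - 2*k + 6*I*k - 12*I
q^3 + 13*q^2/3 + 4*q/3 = q*(q + 1/3)*(q + 4)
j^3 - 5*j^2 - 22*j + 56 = (j - 7)*(j - 2)*(j + 4)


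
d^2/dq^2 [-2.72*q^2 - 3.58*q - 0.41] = -5.44000000000000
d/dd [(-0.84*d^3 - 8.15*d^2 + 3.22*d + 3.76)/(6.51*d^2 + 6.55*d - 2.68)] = (-5.4684*d^4 - 11.004*d^3 - 67.5911*d^2 - 5.27119999999999*d - 33.2576)/(42.3801*d^4 + 85.281*d^3 + 8.0089*d^2 - 35.108*d + 7.1824)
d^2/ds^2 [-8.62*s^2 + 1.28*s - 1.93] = -17.2400000000000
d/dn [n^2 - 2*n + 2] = 2*n - 2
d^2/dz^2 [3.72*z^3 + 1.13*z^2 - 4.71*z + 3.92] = 22.32*z + 2.26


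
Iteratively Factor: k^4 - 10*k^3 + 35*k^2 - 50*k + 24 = (k - 3)*(k^3 - 7*k^2 + 14*k - 8) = (k - 4)*(k - 3)*(k^2 - 3*k + 2) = (k - 4)*(k - 3)*(k - 1)*(k - 2)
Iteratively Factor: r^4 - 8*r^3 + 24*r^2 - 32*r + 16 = (r - 2)*(r^3 - 6*r^2 + 12*r - 8) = (r - 2)^2*(r^2 - 4*r + 4) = (r - 2)^3*(r - 2)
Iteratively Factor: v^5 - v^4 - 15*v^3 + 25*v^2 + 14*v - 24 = (v - 2)*(v^4 + v^3 - 13*v^2 - v + 12) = (v - 3)*(v - 2)*(v^3 + 4*v^2 - v - 4) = (v - 3)*(v - 2)*(v - 1)*(v^2 + 5*v + 4) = (v - 3)*(v - 2)*(v - 1)*(v + 4)*(v + 1)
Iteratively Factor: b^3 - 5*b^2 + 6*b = (b)*(b^2 - 5*b + 6) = b*(b - 3)*(b - 2)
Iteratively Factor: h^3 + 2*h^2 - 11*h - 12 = (h + 1)*(h^2 + h - 12) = (h - 3)*(h + 1)*(h + 4)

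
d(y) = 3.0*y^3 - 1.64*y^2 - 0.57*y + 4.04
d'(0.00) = -0.57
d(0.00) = 4.04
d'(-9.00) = 757.95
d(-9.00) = -2310.67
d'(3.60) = 104.26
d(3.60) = 120.70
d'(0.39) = -0.48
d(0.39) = 3.75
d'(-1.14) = 14.87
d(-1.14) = -1.89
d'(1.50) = 14.76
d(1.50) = 9.62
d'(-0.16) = 0.19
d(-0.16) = 4.08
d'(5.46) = 249.83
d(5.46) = 440.35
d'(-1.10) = 13.93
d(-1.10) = -1.31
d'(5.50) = 253.64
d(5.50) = 450.42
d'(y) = 9.0*y^2 - 3.28*y - 0.57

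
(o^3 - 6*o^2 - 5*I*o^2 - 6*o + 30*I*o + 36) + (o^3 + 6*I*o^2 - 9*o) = 2*o^3 - 6*o^2 + I*o^2 - 15*o + 30*I*o + 36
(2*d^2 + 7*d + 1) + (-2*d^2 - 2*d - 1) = 5*d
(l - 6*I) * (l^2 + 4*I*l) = l^3 - 2*I*l^2 + 24*l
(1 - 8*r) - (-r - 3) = 4 - 7*r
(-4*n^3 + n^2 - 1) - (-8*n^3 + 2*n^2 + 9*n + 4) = 4*n^3 - n^2 - 9*n - 5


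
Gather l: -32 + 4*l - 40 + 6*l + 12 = 10*l - 60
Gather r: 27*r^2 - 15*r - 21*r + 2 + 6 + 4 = 27*r^2 - 36*r + 12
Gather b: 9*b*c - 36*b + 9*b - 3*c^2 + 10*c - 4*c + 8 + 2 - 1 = b*(9*c - 27) - 3*c^2 + 6*c + 9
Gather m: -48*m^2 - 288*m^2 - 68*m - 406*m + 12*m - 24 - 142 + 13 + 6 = -336*m^2 - 462*m - 147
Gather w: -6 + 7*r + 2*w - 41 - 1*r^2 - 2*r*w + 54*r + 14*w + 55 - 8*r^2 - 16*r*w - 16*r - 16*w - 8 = -9*r^2 - 18*r*w + 45*r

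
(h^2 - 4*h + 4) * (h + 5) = h^3 + h^2 - 16*h + 20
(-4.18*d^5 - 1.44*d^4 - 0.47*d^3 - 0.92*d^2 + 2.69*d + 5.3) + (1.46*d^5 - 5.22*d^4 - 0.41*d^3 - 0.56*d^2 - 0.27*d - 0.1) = -2.72*d^5 - 6.66*d^4 - 0.88*d^3 - 1.48*d^2 + 2.42*d + 5.2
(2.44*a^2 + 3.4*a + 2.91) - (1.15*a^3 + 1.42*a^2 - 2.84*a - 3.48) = -1.15*a^3 + 1.02*a^2 + 6.24*a + 6.39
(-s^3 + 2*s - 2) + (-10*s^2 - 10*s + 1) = -s^3 - 10*s^2 - 8*s - 1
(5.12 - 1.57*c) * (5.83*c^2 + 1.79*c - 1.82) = -9.1531*c^3 + 27.0393*c^2 + 12.0222*c - 9.3184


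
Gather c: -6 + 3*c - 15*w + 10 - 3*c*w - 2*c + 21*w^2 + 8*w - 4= c*(1 - 3*w) + 21*w^2 - 7*w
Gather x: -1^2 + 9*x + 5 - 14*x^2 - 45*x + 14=-14*x^2 - 36*x + 18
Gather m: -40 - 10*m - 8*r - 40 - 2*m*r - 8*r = m*(-2*r - 10) - 16*r - 80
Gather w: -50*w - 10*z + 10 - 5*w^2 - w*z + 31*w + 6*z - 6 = -5*w^2 + w*(-z - 19) - 4*z + 4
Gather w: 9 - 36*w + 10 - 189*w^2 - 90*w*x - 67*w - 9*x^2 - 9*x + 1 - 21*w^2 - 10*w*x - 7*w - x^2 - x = -210*w^2 + w*(-100*x - 110) - 10*x^2 - 10*x + 20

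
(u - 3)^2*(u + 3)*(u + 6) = u^4 + 3*u^3 - 27*u^2 - 27*u + 162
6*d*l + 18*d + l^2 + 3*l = (6*d + l)*(l + 3)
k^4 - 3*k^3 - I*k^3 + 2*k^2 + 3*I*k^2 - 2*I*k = k*(k - 2)*(k - 1)*(k - I)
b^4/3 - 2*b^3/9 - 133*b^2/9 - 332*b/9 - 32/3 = (b/3 + 1)*(b - 8)*(b + 1/3)*(b + 4)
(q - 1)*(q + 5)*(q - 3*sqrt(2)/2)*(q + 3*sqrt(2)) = q^4 + 3*sqrt(2)*q^3/2 + 4*q^3 - 14*q^2 + 6*sqrt(2)*q^2 - 36*q - 15*sqrt(2)*q/2 + 45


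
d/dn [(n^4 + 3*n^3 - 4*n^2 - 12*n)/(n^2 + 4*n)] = (2*n^3 + 15*n^2 + 24*n - 4)/(n^2 + 8*n + 16)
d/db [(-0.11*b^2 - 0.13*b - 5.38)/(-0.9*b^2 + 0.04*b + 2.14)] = (-0.1214*b^2 - 10.1548*b - 0.063)/(0.81*b^4 - 0.072*b^3 - 3.8504*b^2 + 0.1712*b + 4.5796)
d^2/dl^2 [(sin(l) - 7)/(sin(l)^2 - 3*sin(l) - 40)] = (sin(l)^5 - 25*sin(l)^4 + 301*sin(l)^3 - 1261*sin(l)^2 + 2074*sin(l) + 926)/(-sin(l)^2 + 3*sin(l) + 40)^3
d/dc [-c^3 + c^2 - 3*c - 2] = -3*c^2 + 2*c - 3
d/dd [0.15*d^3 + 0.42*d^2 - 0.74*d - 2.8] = 0.45*d^2 + 0.84*d - 0.74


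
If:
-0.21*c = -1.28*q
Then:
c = 6.09523809523809*q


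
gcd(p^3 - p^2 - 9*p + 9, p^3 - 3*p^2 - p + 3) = p^2 - 4*p + 3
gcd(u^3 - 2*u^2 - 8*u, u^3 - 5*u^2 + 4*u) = u^2 - 4*u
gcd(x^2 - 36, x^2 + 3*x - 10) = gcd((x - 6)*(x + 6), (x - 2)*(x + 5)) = 1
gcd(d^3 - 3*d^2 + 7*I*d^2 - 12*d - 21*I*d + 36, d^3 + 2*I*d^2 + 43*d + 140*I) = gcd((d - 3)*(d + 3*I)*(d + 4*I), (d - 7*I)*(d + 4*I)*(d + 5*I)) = d + 4*I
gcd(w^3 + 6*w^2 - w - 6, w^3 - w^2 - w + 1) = w^2 - 1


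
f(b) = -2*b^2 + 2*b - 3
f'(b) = 2 - 4*b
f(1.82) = -5.98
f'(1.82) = -5.28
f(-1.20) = -8.28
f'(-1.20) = 6.80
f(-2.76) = -23.76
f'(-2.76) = 13.04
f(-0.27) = -3.69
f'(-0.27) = 3.08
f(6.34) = -70.71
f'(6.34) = -23.36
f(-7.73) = -137.97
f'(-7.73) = 32.92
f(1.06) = -3.13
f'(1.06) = -2.24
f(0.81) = -2.69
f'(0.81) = -1.24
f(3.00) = -15.00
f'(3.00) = -10.00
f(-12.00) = -315.00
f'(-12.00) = 50.00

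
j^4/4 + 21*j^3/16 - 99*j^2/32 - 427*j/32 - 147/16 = (j/4 + 1/4)*(j - 7/2)*(j + 7/4)*(j + 6)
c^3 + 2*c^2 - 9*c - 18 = (c - 3)*(c + 2)*(c + 3)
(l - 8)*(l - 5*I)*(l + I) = l^3 - 8*l^2 - 4*I*l^2 + 5*l + 32*I*l - 40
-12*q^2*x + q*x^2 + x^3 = x*(-3*q + x)*(4*q + x)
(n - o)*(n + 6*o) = n^2 + 5*n*o - 6*o^2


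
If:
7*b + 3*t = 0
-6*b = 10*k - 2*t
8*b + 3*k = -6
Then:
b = -5/4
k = 4/3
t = 35/12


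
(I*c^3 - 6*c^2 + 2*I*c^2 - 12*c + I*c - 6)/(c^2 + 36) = I*(c^2 + 2*c + 1)/(c - 6*I)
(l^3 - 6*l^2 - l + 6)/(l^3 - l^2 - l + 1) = (l - 6)/(l - 1)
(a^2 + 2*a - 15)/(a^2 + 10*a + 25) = (a - 3)/(a + 5)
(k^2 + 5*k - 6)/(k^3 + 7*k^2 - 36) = (k - 1)/(k^2 + k - 6)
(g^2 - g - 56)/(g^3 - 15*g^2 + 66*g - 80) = (g + 7)/(g^2 - 7*g + 10)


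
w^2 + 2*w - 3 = (w - 1)*(w + 3)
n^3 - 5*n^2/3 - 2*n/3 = n*(n - 2)*(n + 1/3)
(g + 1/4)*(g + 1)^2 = g^3 + 9*g^2/4 + 3*g/2 + 1/4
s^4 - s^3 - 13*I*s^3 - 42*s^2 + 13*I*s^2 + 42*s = s*(s - 1)*(s - 7*I)*(s - 6*I)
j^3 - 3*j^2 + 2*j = j*(j - 2)*(j - 1)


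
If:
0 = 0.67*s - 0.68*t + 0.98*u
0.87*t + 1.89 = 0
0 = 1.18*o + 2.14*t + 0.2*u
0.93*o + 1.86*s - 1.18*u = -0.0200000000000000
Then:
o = 3.96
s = -2.05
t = -2.17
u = -0.10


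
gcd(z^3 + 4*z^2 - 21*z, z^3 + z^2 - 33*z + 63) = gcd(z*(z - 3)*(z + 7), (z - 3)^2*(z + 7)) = z^2 + 4*z - 21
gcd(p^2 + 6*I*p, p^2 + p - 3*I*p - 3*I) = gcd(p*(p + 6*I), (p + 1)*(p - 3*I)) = 1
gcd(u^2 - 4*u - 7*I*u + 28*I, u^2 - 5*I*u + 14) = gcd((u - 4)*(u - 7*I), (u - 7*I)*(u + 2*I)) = u - 7*I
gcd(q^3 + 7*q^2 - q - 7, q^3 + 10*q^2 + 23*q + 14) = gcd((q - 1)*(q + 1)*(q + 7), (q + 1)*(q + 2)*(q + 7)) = q^2 + 8*q + 7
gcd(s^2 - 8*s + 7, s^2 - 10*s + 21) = s - 7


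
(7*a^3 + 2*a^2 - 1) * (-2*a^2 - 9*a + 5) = -14*a^5 - 67*a^4 + 17*a^3 + 12*a^2 + 9*a - 5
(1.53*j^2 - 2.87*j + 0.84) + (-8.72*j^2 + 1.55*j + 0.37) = -7.19*j^2 - 1.32*j + 1.21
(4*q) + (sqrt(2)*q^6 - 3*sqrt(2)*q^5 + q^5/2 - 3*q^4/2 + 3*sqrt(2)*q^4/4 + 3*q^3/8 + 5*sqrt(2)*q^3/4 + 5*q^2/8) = sqrt(2)*q^6 - 3*sqrt(2)*q^5 + q^5/2 - 3*q^4/2 + 3*sqrt(2)*q^4/4 + 3*q^3/8 + 5*sqrt(2)*q^3/4 + 5*q^2/8 + 4*q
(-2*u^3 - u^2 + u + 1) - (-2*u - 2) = -2*u^3 - u^2 + 3*u + 3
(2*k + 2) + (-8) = 2*k - 6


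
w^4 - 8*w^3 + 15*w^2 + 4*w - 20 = (w - 5)*(w - 2)^2*(w + 1)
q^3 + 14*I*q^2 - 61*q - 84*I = (q + 3*I)*(q + 4*I)*(q + 7*I)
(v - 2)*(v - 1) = v^2 - 3*v + 2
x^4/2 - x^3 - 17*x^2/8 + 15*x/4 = x*(x/2 + 1)*(x - 5/2)*(x - 3/2)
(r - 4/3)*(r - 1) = r^2 - 7*r/3 + 4/3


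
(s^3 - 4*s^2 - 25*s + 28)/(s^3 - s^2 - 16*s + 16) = (s - 7)/(s - 4)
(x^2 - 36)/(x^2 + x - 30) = (x - 6)/(x - 5)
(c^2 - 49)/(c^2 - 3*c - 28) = (c + 7)/(c + 4)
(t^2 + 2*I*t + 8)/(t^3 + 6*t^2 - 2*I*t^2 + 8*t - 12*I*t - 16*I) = (t + 4*I)/(t^2 + 6*t + 8)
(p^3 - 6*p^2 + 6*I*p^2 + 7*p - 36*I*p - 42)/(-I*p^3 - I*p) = (I*p^2 - p*(7 + 6*I) + 42)/(p*(p + I))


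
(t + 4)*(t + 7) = t^2 + 11*t + 28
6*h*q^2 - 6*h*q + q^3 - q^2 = q*(6*h + q)*(q - 1)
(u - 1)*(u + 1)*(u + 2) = u^3 + 2*u^2 - u - 2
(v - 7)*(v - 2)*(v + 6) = v^3 - 3*v^2 - 40*v + 84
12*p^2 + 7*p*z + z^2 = (3*p + z)*(4*p + z)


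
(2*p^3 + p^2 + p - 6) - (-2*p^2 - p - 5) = 2*p^3 + 3*p^2 + 2*p - 1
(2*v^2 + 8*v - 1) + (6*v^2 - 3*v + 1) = 8*v^2 + 5*v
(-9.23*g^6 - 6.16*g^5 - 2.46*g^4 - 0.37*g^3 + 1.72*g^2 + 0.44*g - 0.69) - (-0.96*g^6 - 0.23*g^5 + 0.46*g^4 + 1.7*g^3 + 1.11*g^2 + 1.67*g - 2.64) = -8.27*g^6 - 5.93*g^5 - 2.92*g^4 - 2.07*g^3 + 0.61*g^2 - 1.23*g + 1.95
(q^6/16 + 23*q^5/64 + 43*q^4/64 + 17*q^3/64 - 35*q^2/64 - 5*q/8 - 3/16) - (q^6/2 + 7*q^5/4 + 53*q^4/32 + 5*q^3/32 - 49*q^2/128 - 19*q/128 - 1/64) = -7*q^6/16 - 89*q^5/64 - 63*q^4/64 + 7*q^3/64 - 21*q^2/128 - 61*q/128 - 11/64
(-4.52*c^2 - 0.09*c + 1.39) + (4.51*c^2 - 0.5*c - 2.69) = -0.00999999999999979*c^2 - 0.59*c - 1.3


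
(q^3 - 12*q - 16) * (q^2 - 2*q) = q^5 - 2*q^4 - 12*q^3 + 8*q^2 + 32*q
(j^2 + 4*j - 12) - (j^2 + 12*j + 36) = -8*j - 48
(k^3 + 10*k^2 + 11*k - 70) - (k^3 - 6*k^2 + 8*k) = 16*k^2 + 3*k - 70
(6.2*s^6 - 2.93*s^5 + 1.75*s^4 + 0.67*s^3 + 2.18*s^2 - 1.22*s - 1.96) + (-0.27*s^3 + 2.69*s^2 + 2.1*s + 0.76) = 6.2*s^6 - 2.93*s^5 + 1.75*s^4 + 0.4*s^3 + 4.87*s^2 + 0.88*s - 1.2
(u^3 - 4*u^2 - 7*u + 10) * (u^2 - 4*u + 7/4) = u^5 - 8*u^4 + 43*u^3/4 + 31*u^2 - 209*u/4 + 35/2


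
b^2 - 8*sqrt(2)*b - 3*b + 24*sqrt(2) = (b - 3)*(b - 8*sqrt(2))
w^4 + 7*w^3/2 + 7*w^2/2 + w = w*(w + 1/2)*(w + 1)*(w + 2)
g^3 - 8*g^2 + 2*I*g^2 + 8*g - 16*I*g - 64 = (g - 8)*(g - 2*I)*(g + 4*I)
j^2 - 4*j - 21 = (j - 7)*(j + 3)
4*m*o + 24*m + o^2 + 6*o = (4*m + o)*(o + 6)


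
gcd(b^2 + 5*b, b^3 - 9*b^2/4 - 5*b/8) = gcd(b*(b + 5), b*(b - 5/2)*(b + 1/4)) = b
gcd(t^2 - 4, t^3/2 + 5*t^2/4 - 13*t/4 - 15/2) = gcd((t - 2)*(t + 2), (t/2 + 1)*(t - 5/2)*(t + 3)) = t + 2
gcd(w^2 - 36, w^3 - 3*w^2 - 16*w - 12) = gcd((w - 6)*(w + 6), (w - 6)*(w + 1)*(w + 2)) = w - 6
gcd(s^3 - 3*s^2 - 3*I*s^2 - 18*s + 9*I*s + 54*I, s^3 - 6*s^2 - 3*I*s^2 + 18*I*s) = s^2 + s*(-6 - 3*I) + 18*I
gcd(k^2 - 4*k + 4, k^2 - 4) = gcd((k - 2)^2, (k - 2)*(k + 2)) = k - 2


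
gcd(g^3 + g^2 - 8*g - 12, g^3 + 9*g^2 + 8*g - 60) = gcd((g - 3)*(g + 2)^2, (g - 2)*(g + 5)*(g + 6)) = 1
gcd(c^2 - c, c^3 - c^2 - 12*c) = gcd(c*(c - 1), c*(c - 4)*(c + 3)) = c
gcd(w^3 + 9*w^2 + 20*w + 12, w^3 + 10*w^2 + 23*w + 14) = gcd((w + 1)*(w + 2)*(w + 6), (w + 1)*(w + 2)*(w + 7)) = w^2 + 3*w + 2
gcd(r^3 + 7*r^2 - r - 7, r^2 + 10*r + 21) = r + 7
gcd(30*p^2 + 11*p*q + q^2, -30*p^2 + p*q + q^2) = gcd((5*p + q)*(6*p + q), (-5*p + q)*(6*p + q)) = 6*p + q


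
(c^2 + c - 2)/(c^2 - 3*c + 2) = (c + 2)/(c - 2)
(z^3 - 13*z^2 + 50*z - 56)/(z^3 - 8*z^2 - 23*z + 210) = (z^2 - 6*z + 8)/(z^2 - z - 30)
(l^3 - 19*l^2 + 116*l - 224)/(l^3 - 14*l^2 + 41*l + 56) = (l - 4)/(l + 1)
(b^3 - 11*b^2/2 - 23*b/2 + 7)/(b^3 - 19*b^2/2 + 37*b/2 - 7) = (b + 2)/(b - 2)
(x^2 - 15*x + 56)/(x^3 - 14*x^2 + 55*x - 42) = (x - 8)/(x^2 - 7*x + 6)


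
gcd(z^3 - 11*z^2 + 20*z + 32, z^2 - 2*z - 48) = z - 8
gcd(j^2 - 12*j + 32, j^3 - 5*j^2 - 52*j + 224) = j^2 - 12*j + 32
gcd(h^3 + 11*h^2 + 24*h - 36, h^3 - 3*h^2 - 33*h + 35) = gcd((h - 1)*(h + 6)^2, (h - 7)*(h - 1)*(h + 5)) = h - 1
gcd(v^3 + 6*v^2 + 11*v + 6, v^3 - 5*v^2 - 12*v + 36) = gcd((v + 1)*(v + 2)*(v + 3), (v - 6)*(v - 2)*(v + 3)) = v + 3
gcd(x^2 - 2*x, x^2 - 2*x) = x^2 - 2*x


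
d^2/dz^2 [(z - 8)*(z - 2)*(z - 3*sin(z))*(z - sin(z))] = 4*z^3*sin(z) - 40*z^2*sin(z) - 24*z^2*cos(z) + 6*z^2*cos(2*z) + 12*z^2 + 40*z*sin(z) + 12*z*sin(2*z) + 160*z*cos(z) - 60*z*cos(2*z) - 60*z + 80*sin(z) - 60*sin(2*z) - 128*cos(z) + 93*cos(2*z) + 35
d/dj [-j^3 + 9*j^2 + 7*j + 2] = -3*j^2 + 18*j + 7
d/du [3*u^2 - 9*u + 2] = 6*u - 9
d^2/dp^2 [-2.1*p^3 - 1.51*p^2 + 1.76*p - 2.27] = -12.6*p - 3.02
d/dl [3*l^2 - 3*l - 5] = 6*l - 3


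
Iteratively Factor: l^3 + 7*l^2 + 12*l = (l + 4)*(l^2 + 3*l) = (l + 3)*(l + 4)*(l)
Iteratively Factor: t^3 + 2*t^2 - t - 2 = (t + 1)*(t^2 + t - 2) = (t - 1)*(t + 1)*(t + 2)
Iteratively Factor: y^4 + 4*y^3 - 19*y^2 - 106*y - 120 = (y + 4)*(y^3 - 19*y - 30) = (y + 3)*(y + 4)*(y^2 - 3*y - 10) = (y - 5)*(y + 3)*(y + 4)*(y + 2)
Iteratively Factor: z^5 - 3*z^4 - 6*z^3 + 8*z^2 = (z - 4)*(z^4 + z^3 - 2*z^2) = z*(z - 4)*(z^3 + z^2 - 2*z) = z*(z - 4)*(z - 1)*(z^2 + 2*z) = z*(z - 4)*(z - 1)*(z + 2)*(z)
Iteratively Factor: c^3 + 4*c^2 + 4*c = (c + 2)*(c^2 + 2*c) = (c + 2)^2*(c)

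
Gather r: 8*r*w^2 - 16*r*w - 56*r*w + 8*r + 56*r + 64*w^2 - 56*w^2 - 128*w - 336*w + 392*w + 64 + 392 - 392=r*(8*w^2 - 72*w + 64) + 8*w^2 - 72*w + 64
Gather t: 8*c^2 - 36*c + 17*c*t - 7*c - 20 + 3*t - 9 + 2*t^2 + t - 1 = 8*c^2 - 43*c + 2*t^2 + t*(17*c + 4) - 30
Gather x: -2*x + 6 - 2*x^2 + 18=-2*x^2 - 2*x + 24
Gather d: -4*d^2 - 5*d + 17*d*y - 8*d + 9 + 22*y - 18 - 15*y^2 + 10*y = -4*d^2 + d*(17*y - 13) - 15*y^2 + 32*y - 9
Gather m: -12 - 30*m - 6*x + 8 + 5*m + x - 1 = -25*m - 5*x - 5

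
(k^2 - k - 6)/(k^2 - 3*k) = (k + 2)/k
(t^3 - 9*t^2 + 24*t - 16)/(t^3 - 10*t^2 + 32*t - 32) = (t - 1)/(t - 2)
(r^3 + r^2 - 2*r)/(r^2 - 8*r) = (r^2 + r - 2)/(r - 8)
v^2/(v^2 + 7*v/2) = 2*v/(2*v + 7)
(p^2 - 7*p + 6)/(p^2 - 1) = (p - 6)/(p + 1)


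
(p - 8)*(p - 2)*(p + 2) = p^3 - 8*p^2 - 4*p + 32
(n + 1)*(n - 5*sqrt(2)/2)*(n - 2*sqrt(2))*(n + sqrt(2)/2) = n^4 - 4*sqrt(2)*n^3 + n^3 - 4*sqrt(2)*n^2 + 11*n^2/2 + 11*n/2 + 5*sqrt(2)*n + 5*sqrt(2)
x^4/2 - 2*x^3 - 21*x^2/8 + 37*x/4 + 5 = (x/2 + 1)*(x - 4)*(x - 5/2)*(x + 1/2)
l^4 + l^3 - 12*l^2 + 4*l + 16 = (l - 2)^2*(l + 1)*(l + 4)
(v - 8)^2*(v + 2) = v^3 - 14*v^2 + 32*v + 128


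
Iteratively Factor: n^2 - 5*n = (n)*(n - 5)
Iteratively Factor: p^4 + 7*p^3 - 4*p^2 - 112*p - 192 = (p - 4)*(p^3 + 11*p^2 + 40*p + 48) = (p - 4)*(p + 3)*(p^2 + 8*p + 16) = (p - 4)*(p + 3)*(p + 4)*(p + 4)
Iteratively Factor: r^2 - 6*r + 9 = (r - 3)*(r - 3)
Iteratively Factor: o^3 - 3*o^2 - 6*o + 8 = (o - 1)*(o^2 - 2*o - 8) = (o - 1)*(o + 2)*(o - 4)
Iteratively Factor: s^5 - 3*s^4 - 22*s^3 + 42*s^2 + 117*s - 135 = (s + 3)*(s^4 - 6*s^3 - 4*s^2 + 54*s - 45) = (s - 1)*(s + 3)*(s^3 - 5*s^2 - 9*s + 45) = (s - 5)*(s - 1)*(s + 3)*(s^2 - 9) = (s - 5)*(s - 3)*(s - 1)*(s + 3)*(s + 3)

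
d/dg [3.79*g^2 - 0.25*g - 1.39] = 7.58*g - 0.25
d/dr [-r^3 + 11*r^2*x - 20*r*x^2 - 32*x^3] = -3*r^2 + 22*r*x - 20*x^2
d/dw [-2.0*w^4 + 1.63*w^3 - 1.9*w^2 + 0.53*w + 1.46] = -8.0*w^3 + 4.89*w^2 - 3.8*w + 0.53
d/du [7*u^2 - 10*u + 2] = 14*u - 10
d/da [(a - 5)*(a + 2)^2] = (a + 2)*(3*a - 8)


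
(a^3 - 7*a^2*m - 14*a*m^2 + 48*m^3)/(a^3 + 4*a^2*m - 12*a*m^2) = (a^2 - 5*a*m - 24*m^2)/(a*(a + 6*m))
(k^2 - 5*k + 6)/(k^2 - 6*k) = (k^2 - 5*k + 6)/(k*(k - 6))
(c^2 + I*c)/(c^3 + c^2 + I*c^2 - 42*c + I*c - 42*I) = c/(c^2 + c - 42)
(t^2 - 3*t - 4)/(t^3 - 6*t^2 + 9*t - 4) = (t + 1)/(t^2 - 2*t + 1)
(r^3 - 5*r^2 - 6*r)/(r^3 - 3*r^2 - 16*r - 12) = r/(r + 2)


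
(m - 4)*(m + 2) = m^2 - 2*m - 8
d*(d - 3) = d^2 - 3*d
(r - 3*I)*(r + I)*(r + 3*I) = r^3 + I*r^2 + 9*r + 9*I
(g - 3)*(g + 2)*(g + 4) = g^3 + 3*g^2 - 10*g - 24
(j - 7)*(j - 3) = j^2 - 10*j + 21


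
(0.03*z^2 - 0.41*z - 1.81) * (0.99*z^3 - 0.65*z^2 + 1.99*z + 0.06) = 0.0297*z^5 - 0.4254*z^4 - 1.4657*z^3 + 0.3624*z^2 - 3.6265*z - 0.1086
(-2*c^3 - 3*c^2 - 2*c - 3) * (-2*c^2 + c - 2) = 4*c^5 + 4*c^4 + 5*c^3 + 10*c^2 + c + 6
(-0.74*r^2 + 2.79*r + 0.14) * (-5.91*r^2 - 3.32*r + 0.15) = 4.3734*r^4 - 14.0321*r^3 - 10.2012*r^2 - 0.0463000000000001*r + 0.021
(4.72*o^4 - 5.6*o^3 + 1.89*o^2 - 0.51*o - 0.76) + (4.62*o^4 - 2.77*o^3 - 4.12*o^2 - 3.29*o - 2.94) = 9.34*o^4 - 8.37*o^3 - 2.23*o^2 - 3.8*o - 3.7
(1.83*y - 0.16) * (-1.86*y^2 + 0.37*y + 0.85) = -3.4038*y^3 + 0.9747*y^2 + 1.4963*y - 0.136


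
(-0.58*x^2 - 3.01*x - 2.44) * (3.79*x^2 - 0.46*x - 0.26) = -2.1982*x^4 - 11.1411*x^3 - 7.7122*x^2 + 1.905*x + 0.6344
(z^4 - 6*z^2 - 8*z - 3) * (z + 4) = z^5 + 4*z^4 - 6*z^3 - 32*z^2 - 35*z - 12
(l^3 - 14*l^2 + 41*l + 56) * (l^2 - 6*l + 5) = l^5 - 20*l^4 + 130*l^3 - 260*l^2 - 131*l + 280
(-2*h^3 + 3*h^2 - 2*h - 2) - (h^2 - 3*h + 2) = -2*h^3 + 2*h^2 + h - 4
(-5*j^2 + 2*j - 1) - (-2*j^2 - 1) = -3*j^2 + 2*j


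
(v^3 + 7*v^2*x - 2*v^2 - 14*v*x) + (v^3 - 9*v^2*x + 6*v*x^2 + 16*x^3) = 2*v^3 - 2*v^2*x - 2*v^2 + 6*v*x^2 - 14*v*x + 16*x^3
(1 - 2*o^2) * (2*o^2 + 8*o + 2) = -4*o^4 - 16*o^3 - 2*o^2 + 8*o + 2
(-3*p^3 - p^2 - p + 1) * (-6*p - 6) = 18*p^4 + 24*p^3 + 12*p^2 - 6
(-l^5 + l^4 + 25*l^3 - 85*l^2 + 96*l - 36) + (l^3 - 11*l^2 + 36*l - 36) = -l^5 + l^4 + 26*l^3 - 96*l^2 + 132*l - 72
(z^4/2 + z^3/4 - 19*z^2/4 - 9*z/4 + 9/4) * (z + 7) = z^5/2 + 15*z^4/4 - 3*z^3 - 71*z^2/2 - 27*z/2 + 63/4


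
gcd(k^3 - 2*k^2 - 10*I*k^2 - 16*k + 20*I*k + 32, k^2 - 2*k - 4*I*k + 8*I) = k - 2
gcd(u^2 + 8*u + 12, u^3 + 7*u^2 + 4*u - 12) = u^2 + 8*u + 12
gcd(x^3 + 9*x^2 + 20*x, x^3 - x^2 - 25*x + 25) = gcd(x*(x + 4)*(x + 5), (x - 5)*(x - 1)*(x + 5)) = x + 5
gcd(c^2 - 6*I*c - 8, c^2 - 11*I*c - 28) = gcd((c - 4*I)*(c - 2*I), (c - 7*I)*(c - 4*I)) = c - 4*I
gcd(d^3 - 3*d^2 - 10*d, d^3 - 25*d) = d^2 - 5*d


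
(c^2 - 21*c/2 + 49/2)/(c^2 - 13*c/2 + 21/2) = (c - 7)/(c - 3)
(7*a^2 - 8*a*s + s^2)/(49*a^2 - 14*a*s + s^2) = (-a + s)/(-7*a + s)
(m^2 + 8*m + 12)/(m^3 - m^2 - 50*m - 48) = (m + 2)/(m^2 - 7*m - 8)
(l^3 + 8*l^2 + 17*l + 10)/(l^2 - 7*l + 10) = (l^3 + 8*l^2 + 17*l + 10)/(l^2 - 7*l + 10)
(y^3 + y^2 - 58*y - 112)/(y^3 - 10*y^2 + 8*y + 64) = (y + 7)/(y - 4)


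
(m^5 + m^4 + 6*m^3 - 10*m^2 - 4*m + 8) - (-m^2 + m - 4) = m^5 + m^4 + 6*m^3 - 9*m^2 - 5*m + 12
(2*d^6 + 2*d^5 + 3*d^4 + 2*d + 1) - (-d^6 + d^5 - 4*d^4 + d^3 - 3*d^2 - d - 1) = 3*d^6 + d^5 + 7*d^4 - d^3 + 3*d^2 + 3*d + 2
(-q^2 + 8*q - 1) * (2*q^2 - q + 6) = -2*q^4 + 17*q^3 - 16*q^2 + 49*q - 6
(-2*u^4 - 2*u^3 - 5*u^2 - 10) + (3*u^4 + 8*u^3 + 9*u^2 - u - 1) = u^4 + 6*u^3 + 4*u^2 - u - 11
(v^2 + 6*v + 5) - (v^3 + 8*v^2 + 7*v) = -v^3 - 7*v^2 - v + 5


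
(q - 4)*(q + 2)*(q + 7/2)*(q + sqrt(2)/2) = q^4 + sqrt(2)*q^3/2 + 3*q^3/2 - 15*q^2 + 3*sqrt(2)*q^2/4 - 28*q - 15*sqrt(2)*q/2 - 14*sqrt(2)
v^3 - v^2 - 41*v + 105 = (v - 5)*(v - 3)*(v + 7)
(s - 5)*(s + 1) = s^2 - 4*s - 5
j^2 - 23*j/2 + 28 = (j - 8)*(j - 7/2)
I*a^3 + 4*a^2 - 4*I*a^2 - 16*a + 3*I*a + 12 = (a - 3)*(a - 4*I)*(I*a - I)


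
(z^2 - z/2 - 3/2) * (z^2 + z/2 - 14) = z^4 - 63*z^2/4 + 25*z/4 + 21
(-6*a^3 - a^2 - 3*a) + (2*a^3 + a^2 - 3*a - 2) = -4*a^3 - 6*a - 2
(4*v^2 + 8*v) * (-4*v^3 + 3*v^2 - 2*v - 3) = -16*v^5 - 20*v^4 + 16*v^3 - 28*v^2 - 24*v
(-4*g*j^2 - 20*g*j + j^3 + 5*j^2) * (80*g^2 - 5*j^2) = -320*g^3*j^2 - 1600*g^3*j + 80*g^2*j^3 + 400*g^2*j^2 + 20*g*j^4 + 100*g*j^3 - 5*j^5 - 25*j^4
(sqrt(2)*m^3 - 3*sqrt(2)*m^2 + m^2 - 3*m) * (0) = 0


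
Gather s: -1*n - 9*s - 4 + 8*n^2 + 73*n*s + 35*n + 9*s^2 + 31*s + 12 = 8*n^2 + 34*n + 9*s^2 + s*(73*n + 22) + 8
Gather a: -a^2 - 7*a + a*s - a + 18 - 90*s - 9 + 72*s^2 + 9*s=-a^2 + a*(s - 8) + 72*s^2 - 81*s + 9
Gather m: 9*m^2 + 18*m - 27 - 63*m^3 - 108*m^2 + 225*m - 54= -63*m^3 - 99*m^2 + 243*m - 81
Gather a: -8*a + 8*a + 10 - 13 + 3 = 0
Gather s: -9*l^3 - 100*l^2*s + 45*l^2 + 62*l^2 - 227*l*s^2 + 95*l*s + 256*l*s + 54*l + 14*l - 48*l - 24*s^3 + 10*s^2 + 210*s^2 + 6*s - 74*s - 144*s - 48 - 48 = -9*l^3 + 107*l^2 + 20*l - 24*s^3 + s^2*(220 - 227*l) + s*(-100*l^2 + 351*l - 212) - 96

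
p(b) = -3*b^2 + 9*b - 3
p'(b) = 9 - 6*b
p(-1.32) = -20.11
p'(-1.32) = 16.92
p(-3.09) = -59.45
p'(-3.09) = 27.54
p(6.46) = -70.05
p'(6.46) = -29.76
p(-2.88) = -53.80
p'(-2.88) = 26.28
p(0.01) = -2.91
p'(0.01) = 8.94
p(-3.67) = -76.44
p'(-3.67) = 31.02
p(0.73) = 1.97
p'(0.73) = 4.62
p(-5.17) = -129.72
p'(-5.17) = 40.02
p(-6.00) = -165.00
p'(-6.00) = 45.00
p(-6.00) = -165.00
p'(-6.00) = 45.00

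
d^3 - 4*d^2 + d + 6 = (d - 3)*(d - 2)*(d + 1)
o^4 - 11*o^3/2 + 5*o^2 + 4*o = o*(o - 4)*(o - 2)*(o + 1/2)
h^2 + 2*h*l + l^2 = (h + l)^2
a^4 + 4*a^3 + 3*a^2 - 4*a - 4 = (a - 1)*(a + 1)*(a + 2)^2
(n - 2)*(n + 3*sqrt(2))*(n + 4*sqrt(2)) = n^3 - 2*n^2 + 7*sqrt(2)*n^2 - 14*sqrt(2)*n + 24*n - 48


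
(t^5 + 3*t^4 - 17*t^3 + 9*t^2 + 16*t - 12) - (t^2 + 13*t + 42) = t^5 + 3*t^4 - 17*t^3 + 8*t^2 + 3*t - 54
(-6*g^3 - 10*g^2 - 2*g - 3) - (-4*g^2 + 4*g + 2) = -6*g^3 - 6*g^2 - 6*g - 5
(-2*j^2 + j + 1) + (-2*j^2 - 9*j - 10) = -4*j^2 - 8*j - 9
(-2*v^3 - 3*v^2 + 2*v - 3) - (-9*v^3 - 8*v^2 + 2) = 7*v^3 + 5*v^2 + 2*v - 5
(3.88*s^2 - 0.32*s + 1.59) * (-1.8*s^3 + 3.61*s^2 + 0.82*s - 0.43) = -6.984*s^5 + 14.5828*s^4 - 0.835600000000001*s^3 + 3.8091*s^2 + 1.4414*s - 0.6837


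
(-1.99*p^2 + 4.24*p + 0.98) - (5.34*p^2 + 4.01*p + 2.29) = -7.33*p^2 + 0.23*p - 1.31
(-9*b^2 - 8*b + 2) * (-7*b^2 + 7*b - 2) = 63*b^4 - 7*b^3 - 52*b^2 + 30*b - 4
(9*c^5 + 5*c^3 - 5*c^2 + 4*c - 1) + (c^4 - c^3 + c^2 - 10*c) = 9*c^5 + c^4 + 4*c^3 - 4*c^2 - 6*c - 1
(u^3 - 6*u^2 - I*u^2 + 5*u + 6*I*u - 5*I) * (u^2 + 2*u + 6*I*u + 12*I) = u^5 - 4*u^4 + 5*I*u^4 - u^3 - 20*I*u^3 - 14*u^2 - 35*I*u^2 - 42*u + 50*I*u + 60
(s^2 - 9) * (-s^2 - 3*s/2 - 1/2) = -s^4 - 3*s^3/2 + 17*s^2/2 + 27*s/2 + 9/2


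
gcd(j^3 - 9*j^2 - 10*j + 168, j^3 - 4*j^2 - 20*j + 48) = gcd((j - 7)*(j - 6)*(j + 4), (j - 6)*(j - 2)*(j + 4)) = j^2 - 2*j - 24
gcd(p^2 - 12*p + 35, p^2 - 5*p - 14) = p - 7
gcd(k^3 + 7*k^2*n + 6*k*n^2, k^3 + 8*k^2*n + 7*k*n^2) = k^2 + k*n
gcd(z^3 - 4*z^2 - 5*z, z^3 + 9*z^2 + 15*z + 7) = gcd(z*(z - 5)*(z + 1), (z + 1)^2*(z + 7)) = z + 1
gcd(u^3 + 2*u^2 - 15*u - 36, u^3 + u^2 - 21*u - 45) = u^2 + 6*u + 9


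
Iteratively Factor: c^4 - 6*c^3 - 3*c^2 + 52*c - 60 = (c - 2)*(c^3 - 4*c^2 - 11*c + 30) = (c - 5)*(c - 2)*(c^2 + c - 6) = (c - 5)*(c - 2)^2*(c + 3)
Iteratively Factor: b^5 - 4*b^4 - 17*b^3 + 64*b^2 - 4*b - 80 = (b + 4)*(b^4 - 8*b^3 + 15*b^2 + 4*b - 20) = (b + 1)*(b + 4)*(b^3 - 9*b^2 + 24*b - 20) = (b - 5)*(b + 1)*(b + 4)*(b^2 - 4*b + 4) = (b - 5)*(b - 2)*(b + 1)*(b + 4)*(b - 2)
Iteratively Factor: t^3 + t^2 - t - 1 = (t + 1)*(t^2 - 1) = (t + 1)^2*(t - 1)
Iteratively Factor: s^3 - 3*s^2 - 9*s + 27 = (s - 3)*(s^2 - 9) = (s - 3)*(s + 3)*(s - 3)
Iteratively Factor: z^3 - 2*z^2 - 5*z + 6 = (z + 2)*(z^2 - 4*z + 3) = (z - 1)*(z + 2)*(z - 3)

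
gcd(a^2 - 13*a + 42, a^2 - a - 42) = a - 7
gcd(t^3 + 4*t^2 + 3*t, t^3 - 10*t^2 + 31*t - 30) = 1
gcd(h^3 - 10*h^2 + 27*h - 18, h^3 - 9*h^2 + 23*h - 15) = h^2 - 4*h + 3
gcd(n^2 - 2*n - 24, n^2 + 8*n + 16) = n + 4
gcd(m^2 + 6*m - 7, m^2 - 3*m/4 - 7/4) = 1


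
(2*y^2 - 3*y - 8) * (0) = 0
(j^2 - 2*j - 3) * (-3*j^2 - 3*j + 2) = -3*j^4 + 3*j^3 + 17*j^2 + 5*j - 6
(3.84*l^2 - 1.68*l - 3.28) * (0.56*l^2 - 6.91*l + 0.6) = 2.1504*l^4 - 27.4752*l^3 + 12.076*l^2 + 21.6568*l - 1.968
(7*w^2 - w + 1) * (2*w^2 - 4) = 14*w^4 - 2*w^3 - 26*w^2 + 4*w - 4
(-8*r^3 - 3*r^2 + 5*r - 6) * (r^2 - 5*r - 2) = -8*r^5 + 37*r^4 + 36*r^3 - 25*r^2 + 20*r + 12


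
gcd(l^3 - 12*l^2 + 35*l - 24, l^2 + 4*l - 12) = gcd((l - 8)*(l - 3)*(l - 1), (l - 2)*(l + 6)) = 1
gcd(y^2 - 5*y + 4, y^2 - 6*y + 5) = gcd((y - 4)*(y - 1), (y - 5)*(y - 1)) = y - 1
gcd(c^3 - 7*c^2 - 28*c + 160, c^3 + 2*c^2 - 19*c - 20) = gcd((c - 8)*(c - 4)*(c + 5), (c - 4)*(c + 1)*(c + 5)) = c^2 + c - 20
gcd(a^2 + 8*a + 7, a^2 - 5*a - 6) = a + 1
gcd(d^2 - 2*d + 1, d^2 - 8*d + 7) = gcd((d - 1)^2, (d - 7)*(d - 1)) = d - 1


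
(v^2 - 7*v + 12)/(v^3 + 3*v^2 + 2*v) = (v^2 - 7*v + 12)/(v*(v^2 + 3*v + 2))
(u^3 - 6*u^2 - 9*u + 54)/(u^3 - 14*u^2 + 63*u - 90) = (u + 3)/(u - 5)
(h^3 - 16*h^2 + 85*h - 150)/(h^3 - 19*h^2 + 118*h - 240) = (h - 5)/(h - 8)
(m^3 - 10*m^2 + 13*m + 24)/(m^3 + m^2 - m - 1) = (m^2 - 11*m + 24)/(m^2 - 1)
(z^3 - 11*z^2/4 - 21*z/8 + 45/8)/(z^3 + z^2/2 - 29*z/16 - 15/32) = 4*(z - 3)/(4*z + 1)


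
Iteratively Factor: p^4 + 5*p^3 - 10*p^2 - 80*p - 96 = (p + 3)*(p^3 + 2*p^2 - 16*p - 32) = (p + 2)*(p + 3)*(p^2 - 16) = (p - 4)*(p + 2)*(p + 3)*(p + 4)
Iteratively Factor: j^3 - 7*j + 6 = (j - 1)*(j^2 + j - 6) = (j - 1)*(j + 3)*(j - 2)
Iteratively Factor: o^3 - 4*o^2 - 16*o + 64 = (o - 4)*(o^2 - 16) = (o - 4)*(o + 4)*(o - 4)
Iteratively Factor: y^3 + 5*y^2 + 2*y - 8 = (y + 4)*(y^2 + y - 2) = (y - 1)*(y + 4)*(y + 2)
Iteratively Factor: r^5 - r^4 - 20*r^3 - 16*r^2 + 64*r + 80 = (r + 2)*(r^4 - 3*r^3 - 14*r^2 + 12*r + 40) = (r - 2)*(r + 2)*(r^3 - r^2 - 16*r - 20) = (r - 5)*(r - 2)*(r + 2)*(r^2 + 4*r + 4) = (r - 5)*(r - 2)*(r + 2)^2*(r + 2)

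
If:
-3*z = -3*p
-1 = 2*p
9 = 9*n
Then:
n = 1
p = -1/2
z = -1/2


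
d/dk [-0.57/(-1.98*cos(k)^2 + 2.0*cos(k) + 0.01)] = (2.2572*cos(k) - 1.14)*sin(k)/(-1.98*cos(k)^2 + 2.0*cos(k) + 0.01)^2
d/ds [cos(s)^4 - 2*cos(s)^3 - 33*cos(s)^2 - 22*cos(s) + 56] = 2*(-2*cos(s)^3 + 3*cos(s)^2 + 33*cos(s) + 11)*sin(s)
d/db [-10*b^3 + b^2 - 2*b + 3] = -30*b^2 + 2*b - 2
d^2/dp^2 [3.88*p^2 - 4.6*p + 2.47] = 7.76000000000000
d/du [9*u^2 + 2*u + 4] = 18*u + 2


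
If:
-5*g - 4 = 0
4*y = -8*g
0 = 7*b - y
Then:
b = 8/35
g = -4/5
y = 8/5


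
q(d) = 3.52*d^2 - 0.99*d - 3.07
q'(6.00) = 41.25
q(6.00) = 117.71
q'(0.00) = -0.99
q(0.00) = -3.07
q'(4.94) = 33.79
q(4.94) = 77.94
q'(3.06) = 20.55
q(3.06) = 26.86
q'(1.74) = 11.26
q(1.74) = 5.86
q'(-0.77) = -6.41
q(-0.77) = -0.22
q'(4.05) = 27.52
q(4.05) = 50.66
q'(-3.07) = -22.60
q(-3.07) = 33.14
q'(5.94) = 40.83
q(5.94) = 115.25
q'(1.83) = 11.89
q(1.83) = 6.91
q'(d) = 7.04*d - 0.99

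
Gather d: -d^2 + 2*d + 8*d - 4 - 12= -d^2 + 10*d - 16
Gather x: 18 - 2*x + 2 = 20 - 2*x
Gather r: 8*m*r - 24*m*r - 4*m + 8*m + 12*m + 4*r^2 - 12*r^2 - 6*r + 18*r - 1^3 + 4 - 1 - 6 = 16*m - 8*r^2 + r*(12 - 16*m) - 4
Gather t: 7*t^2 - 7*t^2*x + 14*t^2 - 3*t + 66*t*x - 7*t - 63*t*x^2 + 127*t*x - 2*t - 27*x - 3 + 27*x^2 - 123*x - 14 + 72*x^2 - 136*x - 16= t^2*(21 - 7*x) + t*(-63*x^2 + 193*x - 12) + 99*x^2 - 286*x - 33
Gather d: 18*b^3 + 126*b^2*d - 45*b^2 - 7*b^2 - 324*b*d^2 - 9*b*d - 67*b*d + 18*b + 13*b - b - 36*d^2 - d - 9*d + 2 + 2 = 18*b^3 - 52*b^2 + 30*b + d^2*(-324*b - 36) + d*(126*b^2 - 76*b - 10) + 4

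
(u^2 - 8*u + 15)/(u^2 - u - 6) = (u - 5)/(u + 2)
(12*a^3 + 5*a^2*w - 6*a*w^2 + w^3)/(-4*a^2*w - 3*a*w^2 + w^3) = (-3*a + w)/w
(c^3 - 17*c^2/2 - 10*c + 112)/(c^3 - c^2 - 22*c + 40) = (c^2 - 9*c/2 - 28)/(c^2 + 3*c - 10)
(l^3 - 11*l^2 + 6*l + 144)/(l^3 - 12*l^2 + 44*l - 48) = (l^2 - 5*l - 24)/(l^2 - 6*l + 8)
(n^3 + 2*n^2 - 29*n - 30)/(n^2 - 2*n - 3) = (n^2 + n - 30)/(n - 3)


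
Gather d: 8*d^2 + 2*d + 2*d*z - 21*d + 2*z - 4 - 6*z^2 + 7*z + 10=8*d^2 + d*(2*z - 19) - 6*z^2 + 9*z + 6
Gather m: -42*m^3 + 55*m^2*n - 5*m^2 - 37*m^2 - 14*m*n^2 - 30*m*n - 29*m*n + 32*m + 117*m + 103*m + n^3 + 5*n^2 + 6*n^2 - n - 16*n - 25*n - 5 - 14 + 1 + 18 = -42*m^3 + m^2*(55*n - 42) + m*(-14*n^2 - 59*n + 252) + n^3 + 11*n^2 - 42*n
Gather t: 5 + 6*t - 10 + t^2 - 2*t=t^2 + 4*t - 5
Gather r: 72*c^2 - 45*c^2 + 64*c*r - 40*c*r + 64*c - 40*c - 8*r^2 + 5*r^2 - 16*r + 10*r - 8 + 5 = 27*c^2 + 24*c - 3*r^2 + r*(24*c - 6) - 3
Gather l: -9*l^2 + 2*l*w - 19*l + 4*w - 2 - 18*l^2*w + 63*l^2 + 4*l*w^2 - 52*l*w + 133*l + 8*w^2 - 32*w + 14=l^2*(54 - 18*w) + l*(4*w^2 - 50*w + 114) + 8*w^2 - 28*w + 12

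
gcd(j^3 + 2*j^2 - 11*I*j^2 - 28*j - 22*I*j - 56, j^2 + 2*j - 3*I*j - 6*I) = j + 2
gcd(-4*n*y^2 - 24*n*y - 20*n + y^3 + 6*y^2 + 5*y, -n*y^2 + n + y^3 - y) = y + 1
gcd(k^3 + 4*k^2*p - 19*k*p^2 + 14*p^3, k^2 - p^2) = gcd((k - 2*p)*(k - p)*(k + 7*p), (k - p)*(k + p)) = -k + p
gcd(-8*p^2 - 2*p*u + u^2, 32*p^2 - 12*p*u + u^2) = 4*p - u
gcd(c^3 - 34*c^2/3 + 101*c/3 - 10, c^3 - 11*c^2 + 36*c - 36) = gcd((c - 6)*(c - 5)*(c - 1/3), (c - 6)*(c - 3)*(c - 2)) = c - 6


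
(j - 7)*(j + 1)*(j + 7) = j^3 + j^2 - 49*j - 49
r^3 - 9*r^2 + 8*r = r*(r - 8)*(r - 1)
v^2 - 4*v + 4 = (v - 2)^2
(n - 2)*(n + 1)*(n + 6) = n^3 + 5*n^2 - 8*n - 12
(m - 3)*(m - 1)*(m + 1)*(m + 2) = m^4 - m^3 - 7*m^2 + m + 6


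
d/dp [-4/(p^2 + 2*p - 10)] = 8*(p + 1)/(p^2 + 2*p - 10)^2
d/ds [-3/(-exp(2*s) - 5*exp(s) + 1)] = (-6*exp(s) - 15)*exp(s)/(exp(2*s) + 5*exp(s) - 1)^2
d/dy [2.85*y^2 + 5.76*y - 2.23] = 5.7*y + 5.76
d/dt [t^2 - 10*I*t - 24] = 2*t - 10*I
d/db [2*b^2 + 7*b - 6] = 4*b + 7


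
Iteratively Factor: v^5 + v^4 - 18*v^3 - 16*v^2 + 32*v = (v + 2)*(v^4 - v^3 - 16*v^2 + 16*v) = (v + 2)*(v + 4)*(v^3 - 5*v^2 + 4*v) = v*(v + 2)*(v + 4)*(v^2 - 5*v + 4) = v*(v - 1)*(v + 2)*(v + 4)*(v - 4)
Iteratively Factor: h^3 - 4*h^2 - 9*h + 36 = (h - 3)*(h^2 - h - 12) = (h - 3)*(h + 3)*(h - 4)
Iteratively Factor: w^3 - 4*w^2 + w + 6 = (w + 1)*(w^2 - 5*w + 6) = (w - 3)*(w + 1)*(w - 2)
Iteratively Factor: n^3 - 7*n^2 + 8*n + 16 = (n - 4)*(n^2 - 3*n - 4) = (n - 4)*(n + 1)*(n - 4)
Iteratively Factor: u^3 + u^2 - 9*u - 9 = (u + 3)*(u^2 - 2*u - 3) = (u - 3)*(u + 3)*(u + 1)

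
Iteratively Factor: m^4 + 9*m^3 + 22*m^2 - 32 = (m + 4)*(m^3 + 5*m^2 + 2*m - 8) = (m + 2)*(m + 4)*(m^2 + 3*m - 4) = (m + 2)*(m + 4)^2*(m - 1)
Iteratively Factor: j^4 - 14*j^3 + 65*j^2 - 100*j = (j - 5)*(j^3 - 9*j^2 + 20*j) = (j - 5)^2*(j^2 - 4*j) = (j - 5)^2*(j - 4)*(j)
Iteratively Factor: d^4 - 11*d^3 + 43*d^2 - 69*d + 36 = (d - 4)*(d^3 - 7*d^2 + 15*d - 9) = (d - 4)*(d - 3)*(d^2 - 4*d + 3) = (d - 4)*(d - 3)*(d - 1)*(d - 3)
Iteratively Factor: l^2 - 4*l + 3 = (l - 1)*(l - 3)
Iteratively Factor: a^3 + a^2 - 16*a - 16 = (a - 4)*(a^2 + 5*a + 4) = (a - 4)*(a + 4)*(a + 1)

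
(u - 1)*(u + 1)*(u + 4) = u^3 + 4*u^2 - u - 4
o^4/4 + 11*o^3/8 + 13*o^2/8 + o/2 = o*(o/4 + 1)*(o + 1/2)*(o + 1)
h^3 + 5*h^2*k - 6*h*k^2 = h*(h - k)*(h + 6*k)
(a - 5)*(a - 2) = a^2 - 7*a + 10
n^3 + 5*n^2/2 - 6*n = n*(n - 3/2)*(n + 4)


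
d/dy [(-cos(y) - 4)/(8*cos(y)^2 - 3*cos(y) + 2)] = (8*sin(y)^2 - 64*cos(y) + 6)*sin(y)/(8*cos(y)^2 - 3*cos(y) + 2)^2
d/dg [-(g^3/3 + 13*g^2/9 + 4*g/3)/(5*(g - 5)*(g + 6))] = (-3*g^4 - 6*g^3 + 269*g^2 + 780*g + 360)/(45*(g^4 + 2*g^3 - 59*g^2 - 60*g + 900))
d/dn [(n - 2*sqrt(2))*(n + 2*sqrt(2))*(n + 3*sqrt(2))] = 3*n^2 + 6*sqrt(2)*n - 8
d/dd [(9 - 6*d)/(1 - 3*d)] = 21/(3*d - 1)^2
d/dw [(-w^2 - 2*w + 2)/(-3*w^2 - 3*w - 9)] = (-w^2 + 10*w + 8)/(3*(w^4 + 2*w^3 + 7*w^2 + 6*w + 9))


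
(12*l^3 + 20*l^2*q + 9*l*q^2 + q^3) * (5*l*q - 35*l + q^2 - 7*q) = 60*l^4*q - 420*l^4 + 112*l^3*q^2 - 784*l^3*q + 65*l^2*q^3 - 455*l^2*q^2 + 14*l*q^4 - 98*l*q^3 + q^5 - 7*q^4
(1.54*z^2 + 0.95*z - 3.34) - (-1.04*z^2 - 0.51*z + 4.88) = 2.58*z^2 + 1.46*z - 8.22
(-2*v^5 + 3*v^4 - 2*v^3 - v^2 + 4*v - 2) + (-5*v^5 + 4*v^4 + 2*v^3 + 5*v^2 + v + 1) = -7*v^5 + 7*v^4 + 4*v^2 + 5*v - 1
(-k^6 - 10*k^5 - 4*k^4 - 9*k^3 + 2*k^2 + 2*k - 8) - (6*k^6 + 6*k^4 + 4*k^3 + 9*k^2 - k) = -7*k^6 - 10*k^5 - 10*k^4 - 13*k^3 - 7*k^2 + 3*k - 8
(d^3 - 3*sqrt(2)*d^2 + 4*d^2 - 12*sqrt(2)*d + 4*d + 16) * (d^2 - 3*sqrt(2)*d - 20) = d^5 - 6*sqrt(2)*d^4 + 4*d^4 - 24*sqrt(2)*d^3 + 2*d^3 + 8*d^2 + 48*sqrt(2)*d^2 - 80*d + 192*sqrt(2)*d - 320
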